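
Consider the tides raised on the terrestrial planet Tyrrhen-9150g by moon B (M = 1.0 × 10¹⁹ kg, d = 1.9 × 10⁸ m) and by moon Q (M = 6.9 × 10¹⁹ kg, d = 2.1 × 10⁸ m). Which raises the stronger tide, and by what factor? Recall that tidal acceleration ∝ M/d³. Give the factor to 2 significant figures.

Tidal acceleration ∝ M/d³, so compare M/d³ for each.
Moon B: (1.0 × 10¹⁹) / (1.9 × 10⁸)³ = 1.458 × 10⁻⁶
Moon Q: (6.9 × 10¹⁹) / (2.1 × 10⁸)³ = 7.451 × 10⁻⁶
Ratio (larger/smaller) = 5.1

Moon Q, by a factor of ≈ 5.1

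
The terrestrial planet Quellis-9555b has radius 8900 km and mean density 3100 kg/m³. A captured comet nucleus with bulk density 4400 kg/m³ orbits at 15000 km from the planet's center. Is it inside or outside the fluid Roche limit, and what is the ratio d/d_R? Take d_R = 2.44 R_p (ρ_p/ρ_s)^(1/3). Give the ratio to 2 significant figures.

d_R = 2.44 × (8900 km) × (3100/4400)^(1/3) = 19320 km
d/d_R = (15000) / (19320) = 0.78
Since d/d_R < 1, the body is inside the Roche limit.

inside; d/d_R ≈ 0.78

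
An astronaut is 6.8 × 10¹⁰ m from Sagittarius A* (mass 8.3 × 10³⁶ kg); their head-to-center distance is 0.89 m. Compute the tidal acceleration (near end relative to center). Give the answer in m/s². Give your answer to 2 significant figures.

Differencing GM/(d−r)² and GM/d² to first order in r/d gives 2GMr/d³.
Δa = 2GMr/d³
   = 2 × (6.674 × 10⁻¹¹) × (8.3 × 10³⁶) × (0.89) / (6.8 × 10¹⁰)³
   = 3.1 × 10⁻⁶ m/s²

3.1 × 10⁻⁶ m/s²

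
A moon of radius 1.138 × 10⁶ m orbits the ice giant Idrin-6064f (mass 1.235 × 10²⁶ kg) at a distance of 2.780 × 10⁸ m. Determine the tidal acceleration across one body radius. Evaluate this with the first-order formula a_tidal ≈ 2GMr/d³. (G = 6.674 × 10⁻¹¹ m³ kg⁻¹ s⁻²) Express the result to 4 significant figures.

a_tidal = 2GMr/d³
        = 2 × (6.674 × 10⁻¹¹) × (1.235 × 10²⁶) × (1.138 × 10⁶) / (2.780 × 10⁸)³
        = 8.732 × 10⁻⁴ m/s²

8.732 × 10⁻⁴ m/s²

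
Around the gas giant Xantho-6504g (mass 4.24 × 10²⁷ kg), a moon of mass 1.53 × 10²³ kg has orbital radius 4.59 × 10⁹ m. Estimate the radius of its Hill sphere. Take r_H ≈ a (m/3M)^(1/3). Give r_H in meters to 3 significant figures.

r_H ≈ a (m/3M)^(1/3)
    = (4.59 × 10⁹) × (1.53 × 10²³ / (3 × 4.24 × 10²⁷))^(1/3)
    = 1.05 × 10⁸ m

1.05 × 10⁸ m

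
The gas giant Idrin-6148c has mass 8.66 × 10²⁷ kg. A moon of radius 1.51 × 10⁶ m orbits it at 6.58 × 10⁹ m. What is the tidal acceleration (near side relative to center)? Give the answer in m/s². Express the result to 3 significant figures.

6.13 × 10⁻⁶ m/s²

Δa = 2GMr/d³
   = 2 × (6.674 × 10⁻¹¹) × (8.66 × 10²⁷) × (1.51 × 10⁶) / (6.58 × 10⁹)³
   = 6.13 × 10⁻⁶ m/s²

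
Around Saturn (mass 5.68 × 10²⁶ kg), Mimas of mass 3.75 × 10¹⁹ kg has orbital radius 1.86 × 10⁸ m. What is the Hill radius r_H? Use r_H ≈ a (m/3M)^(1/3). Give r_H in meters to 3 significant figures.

5.21 × 10⁵ m

r_H ≈ a (m/3M)^(1/3)
    = (1.86 × 10⁸) × (3.75 × 10¹⁹ / (3 × 5.68 × 10²⁶))^(1/3)
    = 5.21 × 10⁵ m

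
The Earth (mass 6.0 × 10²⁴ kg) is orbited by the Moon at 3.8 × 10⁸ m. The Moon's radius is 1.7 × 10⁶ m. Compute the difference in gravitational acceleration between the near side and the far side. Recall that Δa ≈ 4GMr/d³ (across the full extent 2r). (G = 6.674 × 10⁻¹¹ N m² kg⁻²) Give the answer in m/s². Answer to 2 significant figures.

The field gradient is 2GM/d³; across the full diameter 2r the difference is 4GMr/d³.
a_tidal = 4GMr/d³
        = 4 × (6.674 × 10⁻¹¹) × (6.0 × 10²⁴) × (1.7 × 10⁶) / (3.8 × 10⁸)³
        = 5.0 × 10⁻⁵ m/s²

5.0 × 10⁻⁵ m/s²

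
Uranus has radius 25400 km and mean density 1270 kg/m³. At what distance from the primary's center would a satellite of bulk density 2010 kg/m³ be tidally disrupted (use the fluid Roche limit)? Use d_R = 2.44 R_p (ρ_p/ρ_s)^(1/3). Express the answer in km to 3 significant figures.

53200 km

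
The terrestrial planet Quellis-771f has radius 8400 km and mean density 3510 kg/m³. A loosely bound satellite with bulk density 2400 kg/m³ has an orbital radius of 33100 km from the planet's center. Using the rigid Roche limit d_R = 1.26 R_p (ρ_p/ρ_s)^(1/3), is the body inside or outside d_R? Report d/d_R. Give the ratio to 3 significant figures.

d_R = 1.26 × (8400 km) × (3510/2400)^(1/3) = 12010 km
d/d_R = (33100) / (12010) = 2.76
Since d/d_R > 1, the body is outside the Roche limit.

outside; d/d_R ≈ 2.76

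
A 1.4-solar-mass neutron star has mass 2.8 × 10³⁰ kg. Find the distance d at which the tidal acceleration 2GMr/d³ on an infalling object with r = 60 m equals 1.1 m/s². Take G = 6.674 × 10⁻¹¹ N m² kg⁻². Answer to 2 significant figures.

2GMr/d³ = a_tidal  ⇒  d = (2GMr / a_tidal)^(1/3)
d = (2 × 6.674×10⁻¹¹ × (2.8 × 10³⁰) × (60) / (1.1))^(1/3)
  = 2.7 × 10⁷ m

2.7 × 10⁷ m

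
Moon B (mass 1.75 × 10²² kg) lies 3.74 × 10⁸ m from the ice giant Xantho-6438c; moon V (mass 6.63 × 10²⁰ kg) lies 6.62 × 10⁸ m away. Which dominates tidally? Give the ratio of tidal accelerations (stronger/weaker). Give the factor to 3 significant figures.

Moon B, by a factor of ≈ 146

The tide-raising term goes as M/d³ (the gradient of a 1/d² field).
Moon B: (1.75 × 10²²) / (3.74 × 10⁸)³ = 3.345 × 10⁻⁴
Moon V: (6.63 × 10²⁰) / (6.62 × 10⁸)³ = 2.285 × 10⁻⁶
Ratio (larger/smaller) = 146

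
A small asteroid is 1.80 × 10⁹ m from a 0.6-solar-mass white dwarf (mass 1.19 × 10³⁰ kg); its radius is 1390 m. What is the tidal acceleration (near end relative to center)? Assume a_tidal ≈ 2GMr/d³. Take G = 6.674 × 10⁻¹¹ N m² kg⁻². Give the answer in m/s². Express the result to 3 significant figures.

Differencing GM/(d−r)² and GM/d² to first order in r/d gives 2GMr/d³.
Δg = 2GMr/d³
   = 2 × (6.674 × 10⁻¹¹) × (1.19 × 10³⁰) × (1390) / (1.80 × 10⁹)³
   = 3.79 × 10⁻⁵ m/s²

3.79 × 10⁻⁵ m/s²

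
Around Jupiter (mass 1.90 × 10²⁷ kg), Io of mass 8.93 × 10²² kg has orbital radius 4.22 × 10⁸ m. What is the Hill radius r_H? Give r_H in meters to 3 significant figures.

1.06 × 10⁷ m

r_H ≈ a (m/3M)^(1/3)
    = (4.22 × 10⁸) × (8.93 × 10²² / (3 × 1.90 × 10²⁷))^(1/3)
    = 1.06 × 10⁷ m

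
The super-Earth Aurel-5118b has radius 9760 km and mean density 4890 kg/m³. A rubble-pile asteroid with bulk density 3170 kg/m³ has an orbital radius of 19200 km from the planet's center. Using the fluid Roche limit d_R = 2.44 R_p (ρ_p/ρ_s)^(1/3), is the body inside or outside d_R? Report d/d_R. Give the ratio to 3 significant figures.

d_R = 2.44 × (9760 km) × (4890/3170)^(1/3) = 27520 km
d/d_R = (19200) / (27520) = 0.698
Since d/d_R < 1, the body is inside the Roche limit.

inside; d/d_R ≈ 0.698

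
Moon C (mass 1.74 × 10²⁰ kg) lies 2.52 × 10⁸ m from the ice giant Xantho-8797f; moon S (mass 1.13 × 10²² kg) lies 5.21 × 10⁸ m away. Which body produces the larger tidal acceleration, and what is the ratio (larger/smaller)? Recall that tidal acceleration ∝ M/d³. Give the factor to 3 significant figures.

Moon S, by a factor of ≈ 7.35

Tidal acceleration ∝ M/d³, so compare M/d³ for each.
Moon C: (1.74 × 10²⁰) / (2.52 × 10⁸)³ = 1.087 × 10⁻⁵
Moon S: (1.13 × 10²²) / (5.21 × 10⁸)³ = 7.990 × 10⁻⁵
Ratio (larger/smaller) = 7.35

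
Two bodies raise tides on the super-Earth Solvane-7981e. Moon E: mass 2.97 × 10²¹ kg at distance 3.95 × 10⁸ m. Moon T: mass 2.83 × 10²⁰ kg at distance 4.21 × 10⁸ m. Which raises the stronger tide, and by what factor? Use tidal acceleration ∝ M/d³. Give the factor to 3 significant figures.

Moon E, by a factor of ≈ 12.7

Tidal stretch scales as M/d³; compute that for each body.
Moon E: (2.97 × 10²¹) / (3.95 × 10⁸)³ = 4.819 × 10⁻⁵
Moon T: (2.83 × 10²⁰) / (4.21 × 10⁸)³ = 3.793 × 10⁻⁶
Ratio (larger/smaller) = 12.7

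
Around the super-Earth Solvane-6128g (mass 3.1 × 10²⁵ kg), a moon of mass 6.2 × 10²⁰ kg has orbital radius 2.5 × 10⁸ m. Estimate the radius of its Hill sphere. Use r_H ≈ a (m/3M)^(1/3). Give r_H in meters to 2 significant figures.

4.7 × 10⁶ m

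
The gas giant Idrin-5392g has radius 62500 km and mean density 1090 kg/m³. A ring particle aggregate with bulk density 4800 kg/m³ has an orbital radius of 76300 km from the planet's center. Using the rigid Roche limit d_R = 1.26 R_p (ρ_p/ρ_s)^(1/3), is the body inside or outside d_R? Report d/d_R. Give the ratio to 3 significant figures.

d_R = 1.26 × (62500 km) × (1090/4800)^(1/3) = 48040 km
d/d_R = (76300) / (48040) = 1.59
Since d/d_R > 1, the body is outside the Roche limit.

outside; d/d_R ≈ 1.59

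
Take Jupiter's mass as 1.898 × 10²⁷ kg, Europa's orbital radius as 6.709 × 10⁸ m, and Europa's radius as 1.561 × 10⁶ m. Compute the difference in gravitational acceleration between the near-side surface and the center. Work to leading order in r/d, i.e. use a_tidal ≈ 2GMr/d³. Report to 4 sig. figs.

1.310 × 10⁻³ m/s²

Δg = 2GMr/d³
   = 2 × (6.674 × 10⁻¹¹) × (1.898 × 10²⁷) × (1.561 × 10⁶) / (6.709 × 10⁸)³
   = 1.310 × 10⁻³ m/s²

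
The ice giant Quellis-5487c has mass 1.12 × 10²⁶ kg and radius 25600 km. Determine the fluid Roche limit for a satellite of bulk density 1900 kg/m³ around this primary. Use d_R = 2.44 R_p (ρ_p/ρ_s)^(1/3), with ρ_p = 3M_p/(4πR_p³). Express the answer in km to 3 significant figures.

ρ_p = 3M_p/(4πR_p³) = 3 × (1.12 × 10²⁶) / (4π × (2.56 × 10⁷ m)³) = 1590 kg/m³
d_R = 2.44 × 25600 km × (1590/1900)^(1/3)
    = 58900 km

58900 km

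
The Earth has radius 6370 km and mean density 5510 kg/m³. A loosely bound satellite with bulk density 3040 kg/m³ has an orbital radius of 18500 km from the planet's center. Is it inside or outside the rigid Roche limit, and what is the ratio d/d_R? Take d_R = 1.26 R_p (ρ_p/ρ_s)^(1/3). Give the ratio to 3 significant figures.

outside; d/d_R ≈ 1.89

d_R = 1.26 × (6370 km) × (5510/3040)^(1/3) = 9786 km
d/d_R = (18500) / (9786) = 1.89
Since d/d_R > 1, the body is outside the Roche limit.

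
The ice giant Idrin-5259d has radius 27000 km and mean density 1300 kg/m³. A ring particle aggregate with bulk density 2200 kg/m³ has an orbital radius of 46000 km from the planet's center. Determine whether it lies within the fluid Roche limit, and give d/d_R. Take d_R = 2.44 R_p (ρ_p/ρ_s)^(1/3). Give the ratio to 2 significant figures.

inside; d/d_R ≈ 0.83

d_R = 2.44 × (27000 km) × (1300/2200)^(1/3) = 55280 km
d/d_R = (46000) / (55280) = 0.83
Since d/d_R < 1, the body is inside the Roche limit.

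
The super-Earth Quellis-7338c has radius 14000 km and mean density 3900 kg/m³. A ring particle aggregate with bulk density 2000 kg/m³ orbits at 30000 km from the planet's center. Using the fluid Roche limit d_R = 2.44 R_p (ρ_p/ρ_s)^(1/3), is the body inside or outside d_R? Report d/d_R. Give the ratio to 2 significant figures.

inside; d/d_R ≈ 0.70

d_R = 2.44 × (14000 km) × (3900/2000)^(1/3) = 42680 km
d/d_R = (30000) / (42680) = 0.70
Since d/d_R < 1, the body is inside the Roche limit.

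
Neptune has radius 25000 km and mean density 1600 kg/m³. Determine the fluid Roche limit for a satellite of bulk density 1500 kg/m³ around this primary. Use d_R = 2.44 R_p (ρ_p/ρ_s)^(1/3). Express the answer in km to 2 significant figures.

d_R = 2.44 × 25000 km × (1600/1500)^(1/3)
    = 62000 km

62000 km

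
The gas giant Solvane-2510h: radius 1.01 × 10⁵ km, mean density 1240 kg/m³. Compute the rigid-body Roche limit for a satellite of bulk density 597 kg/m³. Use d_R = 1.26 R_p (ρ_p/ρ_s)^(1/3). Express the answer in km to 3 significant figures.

d_R = 1.26 × 1.01 × 10⁵ km × (1240/597)^(1/3)
    = 1.62 × 10⁵ km

1.62 × 10⁵ km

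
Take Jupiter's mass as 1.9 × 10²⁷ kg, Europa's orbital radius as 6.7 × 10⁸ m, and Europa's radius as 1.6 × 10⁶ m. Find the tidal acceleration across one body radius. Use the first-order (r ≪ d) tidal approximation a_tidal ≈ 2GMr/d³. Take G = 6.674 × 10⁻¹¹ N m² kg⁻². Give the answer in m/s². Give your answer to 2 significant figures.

Δa = 2GMr/d³
   = 2 × (6.674 × 10⁻¹¹) × (1.9 × 10²⁷) × (1.6 × 10⁶) / (6.7 × 10⁸)³
   = 1.3 × 10⁻³ m/s²

1.3 × 10⁻³ m/s²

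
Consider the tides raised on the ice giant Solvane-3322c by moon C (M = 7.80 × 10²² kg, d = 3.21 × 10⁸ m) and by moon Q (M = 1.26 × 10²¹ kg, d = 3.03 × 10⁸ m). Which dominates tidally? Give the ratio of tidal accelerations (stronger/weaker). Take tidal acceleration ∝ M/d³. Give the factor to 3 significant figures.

Moon C, by a factor of ≈ 52.1

The tide-raising term goes as M/d³ (the gradient of a 1/d² field).
Moon C: (7.80 × 10²²) / (3.21 × 10⁸)³ = 2.358 × 10⁻³
Moon Q: (1.26 × 10²¹) / (3.03 × 10⁸)³ = 4.529 × 10⁻⁵
Ratio (larger/smaller) = 52.1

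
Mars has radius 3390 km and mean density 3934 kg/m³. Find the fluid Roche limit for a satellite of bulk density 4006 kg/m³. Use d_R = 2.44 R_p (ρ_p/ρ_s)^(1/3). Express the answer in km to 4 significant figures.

8222 km

d_R = 2.44 × 3390 km × (3934/4006)^(1/3)
    = 8222 km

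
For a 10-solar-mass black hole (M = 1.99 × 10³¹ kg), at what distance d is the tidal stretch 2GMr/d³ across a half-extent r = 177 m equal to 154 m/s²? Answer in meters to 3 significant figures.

1.45 × 10⁷ m

2GMr/d³ = a_tidal  ⇒  d = (2GMr / a_tidal)^(1/3)
d = (2 × 6.674×10⁻¹¹ × (1.99 × 10³¹) × (177) / (154))^(1/3)
  = 1.45 × 10⁷ m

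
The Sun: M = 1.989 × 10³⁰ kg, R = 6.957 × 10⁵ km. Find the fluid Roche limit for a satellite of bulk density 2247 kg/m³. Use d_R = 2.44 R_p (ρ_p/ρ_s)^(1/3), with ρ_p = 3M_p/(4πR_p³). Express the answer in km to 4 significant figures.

ρ_p = 3M_p/(4πR_p³) = 3 × (1.989 × 10³⁰) / (4π × (6.957 × 10⁸ m)³) = 1410 kg/m³
d_R = 2.44 × 6.957 × 10⁵ km × (1410/2247)^(1/3)
    = 1.453 × 10⁶ km

1.453 × 10⁶ km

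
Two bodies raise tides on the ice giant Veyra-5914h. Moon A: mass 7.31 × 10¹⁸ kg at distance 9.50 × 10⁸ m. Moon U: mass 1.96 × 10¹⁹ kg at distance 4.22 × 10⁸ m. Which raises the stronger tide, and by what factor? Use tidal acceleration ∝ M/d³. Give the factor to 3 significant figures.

Moon U, by a factor of ≈ 30.6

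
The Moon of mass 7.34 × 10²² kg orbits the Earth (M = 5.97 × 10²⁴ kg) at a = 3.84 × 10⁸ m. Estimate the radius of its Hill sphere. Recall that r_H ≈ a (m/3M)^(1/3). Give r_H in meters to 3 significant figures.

r_H ≈ a (m/3M)^(1/3)
    = (3.84 × 10⁸) × (7.34 × 10²² / (3 × 5.97 × 10²⁴))^(1/3)
    = 6.15 × 10⁷ m

6.15 × 10⁷ m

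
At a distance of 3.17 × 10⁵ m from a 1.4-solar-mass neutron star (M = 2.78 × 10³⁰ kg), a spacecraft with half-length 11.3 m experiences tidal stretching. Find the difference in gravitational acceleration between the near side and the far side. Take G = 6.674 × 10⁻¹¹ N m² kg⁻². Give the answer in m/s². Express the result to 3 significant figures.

2.63 × 10⁵ m/s²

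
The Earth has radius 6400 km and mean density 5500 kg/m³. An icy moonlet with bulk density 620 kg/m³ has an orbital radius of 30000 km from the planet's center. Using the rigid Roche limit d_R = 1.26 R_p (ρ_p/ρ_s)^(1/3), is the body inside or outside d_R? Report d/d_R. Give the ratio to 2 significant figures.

d_R = 1.26 × (6400 km) × (5500/620)^(1/3) = 16690 km
d/d_R = (30000) / (16690) = 1.8
Since d/d_R > 1, the body is outside the Roche limit.

outside; d/d_R ≈ 1.8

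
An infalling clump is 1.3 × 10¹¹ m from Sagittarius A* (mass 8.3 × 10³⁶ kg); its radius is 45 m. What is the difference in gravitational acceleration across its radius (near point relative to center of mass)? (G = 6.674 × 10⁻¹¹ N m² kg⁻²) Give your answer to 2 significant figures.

2.3 × 10⁻⁵ m/s²

a_tidal = 2GMr/d³
        = 2 × (6.674 × 10⁻¹¹) × (8.3 × 10³⁶) × (45) / (1.3 × 10¹¹)³
        = 2.3 × 10⁻⁵ m/s²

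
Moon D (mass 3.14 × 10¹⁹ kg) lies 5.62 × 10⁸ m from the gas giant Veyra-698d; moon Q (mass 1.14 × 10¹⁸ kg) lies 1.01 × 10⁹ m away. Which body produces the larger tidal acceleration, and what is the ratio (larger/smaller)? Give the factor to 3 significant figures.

Moon D, by a factor of ≈ 160

Tidal acceleration ∝ M/d³, so compare M/d³ for each.
Moon D: (3.14 × 10¹⁹) / (5.62 × 10⁸)³ = 1.769 × 10⁻⁷
Moon Q: (1.14 × 10¹⁸) / (1.01 × 10⁹)³ = 1.106 × 10⁻⁹
Ratio (larger/smaller) = 160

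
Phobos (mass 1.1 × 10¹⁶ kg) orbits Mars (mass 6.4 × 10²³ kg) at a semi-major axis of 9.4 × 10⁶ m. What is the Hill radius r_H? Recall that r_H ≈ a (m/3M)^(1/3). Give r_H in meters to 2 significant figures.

r_H ≈ a (m/3M)^(1/3)
    = (9.4 × 10⁶) × (1.1 × 10¹⁶ / (3 × 6.4 × 10²³))^(1/3)
    = 1.7 × 10⁴ m

1.7 × 10⁴ m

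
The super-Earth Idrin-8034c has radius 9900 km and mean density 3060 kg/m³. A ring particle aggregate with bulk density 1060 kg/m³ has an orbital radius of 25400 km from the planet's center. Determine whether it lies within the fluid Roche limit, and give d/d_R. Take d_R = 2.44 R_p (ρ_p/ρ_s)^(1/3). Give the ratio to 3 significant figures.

inside; d/d_R ≈ 0.738

d_R = 2.44 × (9900 km) × (3060/1060)^(1/3) = 34400 km
d/d_R = (25400) / (34400) = 0.738
Since d/d_R < 1, the body is inside the Roche limit.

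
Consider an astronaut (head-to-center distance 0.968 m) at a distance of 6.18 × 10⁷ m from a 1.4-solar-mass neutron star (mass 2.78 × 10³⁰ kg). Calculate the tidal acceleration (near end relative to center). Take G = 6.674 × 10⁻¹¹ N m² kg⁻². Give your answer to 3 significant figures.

Δa = 2GMr/d³
   = 2 × (6.674 × 10⁻¹¹) × (2.78 × 10³⁰) × (0.968) / (6.18 × 10⁷)³
   = 1.52 × 10⁻³ m/s²

1.52 × 10⁻³ m/s²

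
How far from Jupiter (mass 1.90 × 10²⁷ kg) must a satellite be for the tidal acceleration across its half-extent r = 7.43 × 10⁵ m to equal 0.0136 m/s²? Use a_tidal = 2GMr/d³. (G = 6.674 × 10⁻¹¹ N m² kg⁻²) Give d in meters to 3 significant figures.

2GMr/d³ = a_tidal  ⇒  d = (2GMr / a_tidal)^(1/3)
d = (2 × 6.674×10⁻¹¹ × (1.90 × 10²⁷) × (7.43 × 10⁵) / (0.0136))^(1/3)
  = 2.40 × 10⁸ m

2.40 × 10⁸ m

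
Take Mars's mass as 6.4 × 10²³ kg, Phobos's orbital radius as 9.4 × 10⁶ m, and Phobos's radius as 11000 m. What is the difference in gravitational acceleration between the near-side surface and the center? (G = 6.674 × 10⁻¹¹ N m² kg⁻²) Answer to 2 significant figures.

Differencing GM/(d−r)² and GM/d² to first order in r/d gives 2GMr/d³.
Δa = 2GMr/d³
   = 2 × (6.674 × 10⁻¹¹) × (6.4 × 10²³) × (11000) / (9.4 × 10⁶)³
   = 1.1 × 10⁻³ m/s²

1.1 × 10⁻³ m/s²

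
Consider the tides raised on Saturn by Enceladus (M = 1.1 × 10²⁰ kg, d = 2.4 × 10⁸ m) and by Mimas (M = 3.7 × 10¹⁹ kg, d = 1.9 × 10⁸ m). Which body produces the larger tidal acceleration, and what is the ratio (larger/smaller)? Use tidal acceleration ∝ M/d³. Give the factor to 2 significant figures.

Enceladus, by a factor of ≈ 1.5

Tidal acceleration ∝ M/d³, so compare M/d³ for each.
Enceladus: (1.1 × 10²⁰) / (2.4 × 10⁸)³ = 7.957 × 10⁻⁶
Mimas: (3.7 × 10¹⁹) / (1.9 × 10⁸)³ = 5.394 × 10⁻⁶
Ratio (larger/smaller) = 1.5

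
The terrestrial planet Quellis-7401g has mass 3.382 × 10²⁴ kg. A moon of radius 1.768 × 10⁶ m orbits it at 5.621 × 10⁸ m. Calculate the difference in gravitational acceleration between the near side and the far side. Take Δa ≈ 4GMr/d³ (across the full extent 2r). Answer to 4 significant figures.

8.988 × 10⁻⁶ m/s²

a_tidal = 4GMr/d³
        = 4 × (6.674 × 10⁻¹¹) × (3.382 × 10²⁴) × (1.768 × 10⁶) / (5.621 × 10⁸)³
        = 8.988 × 10⁻⁶ m/s²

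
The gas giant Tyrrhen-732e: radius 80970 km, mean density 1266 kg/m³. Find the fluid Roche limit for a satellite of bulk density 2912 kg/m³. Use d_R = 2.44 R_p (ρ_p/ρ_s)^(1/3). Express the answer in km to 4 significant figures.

1.497 × 10⁵ km

d_R = 2.44 × 80970 km × (1266/2912)^(1/3)
    = 1.497 × 10⁵ km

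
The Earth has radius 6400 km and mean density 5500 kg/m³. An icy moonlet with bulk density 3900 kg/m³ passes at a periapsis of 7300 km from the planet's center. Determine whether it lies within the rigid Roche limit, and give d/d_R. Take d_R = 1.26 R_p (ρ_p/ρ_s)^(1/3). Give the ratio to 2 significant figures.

inside; d/d_R ≈ 0.81

d_R = 1.26 × (6400 km) × (5500/3900)^(1/3) = 9043 km
d/d_R = (7300) / (9043) = 0.81
Since d/d_R < 1, the body is inside the Roche limit.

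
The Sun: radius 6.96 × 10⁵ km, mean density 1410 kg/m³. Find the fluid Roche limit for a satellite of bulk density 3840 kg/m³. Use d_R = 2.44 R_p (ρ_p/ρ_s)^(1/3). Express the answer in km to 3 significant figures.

1.22 × 10⁶ km

d_R = 2.44 × 6.96 × 10⁵ km × (1410/3840)^(1/3)
    = 1.22 × 10⁶ km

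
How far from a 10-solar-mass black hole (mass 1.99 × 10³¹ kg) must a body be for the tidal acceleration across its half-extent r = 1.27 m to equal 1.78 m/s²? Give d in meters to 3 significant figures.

2GMr/d³ = a_tidal  ⇒  d = (2GMr / a_tidal)^(1/3)
d = (2 × 6.674×10⁻¹¹ × (1.99 × 10³¹) × (1.27) / (1.78))^(1/3)
  = 1.24 × 10⁷ m

1.24 × 10⁷ m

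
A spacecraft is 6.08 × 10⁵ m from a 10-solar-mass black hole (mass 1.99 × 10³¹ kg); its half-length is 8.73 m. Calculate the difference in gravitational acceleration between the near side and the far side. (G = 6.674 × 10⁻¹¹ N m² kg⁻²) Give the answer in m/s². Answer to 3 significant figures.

2.06 × 10⁵ m/s²

Δg = 4GMr/d³
   = 4 × (6.674 × 10⁻¹¹) × (1.99 × 10³¹) × (8.73) / (6.08 × 10⁵)³
   = 2.06 × 10⁵ m/s²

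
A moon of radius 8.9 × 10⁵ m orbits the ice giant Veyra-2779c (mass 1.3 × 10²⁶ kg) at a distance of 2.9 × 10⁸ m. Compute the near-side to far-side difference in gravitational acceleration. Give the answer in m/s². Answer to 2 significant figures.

1.3 × 10⁻³ m/s²

Δg = 4GMr/d³
   = 4 × (6.674 × 10⁻¹¹) × (1.3 × 10²⁶) × (8.9 × 10⁵) / (2.9 × 10⁸)³
   = 1.3 × 10⁻³ m/s²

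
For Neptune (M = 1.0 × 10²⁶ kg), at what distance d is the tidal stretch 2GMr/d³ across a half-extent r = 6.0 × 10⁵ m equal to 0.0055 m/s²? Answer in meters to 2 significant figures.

2GMr/d³ = a_tidal  ⇒  d = (2GMr / a_tidal)^(1/3)
d = (2 × 6.674×10⁻¹¹ × (1.0 × 10²⁶) × (6.0 × 10⁵) / (0.0055))^(1/3)
  = 1.1 × 10⁸ m

1.1 × 10⁸ m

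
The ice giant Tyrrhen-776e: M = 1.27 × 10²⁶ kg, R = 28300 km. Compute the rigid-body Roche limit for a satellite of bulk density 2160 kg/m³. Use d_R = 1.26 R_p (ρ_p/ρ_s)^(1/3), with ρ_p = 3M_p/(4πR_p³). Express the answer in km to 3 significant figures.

ρ_p = 3M_p/(4πR_p³) = 3 × (1.27 × 10²⁶) / (4π × (2.83 × 10⁷ m)³) = 1340 kg/m³
d_R = 1.26 × 28300 km × (1340/2160)^(1/3)
    = 30400 km

30400 km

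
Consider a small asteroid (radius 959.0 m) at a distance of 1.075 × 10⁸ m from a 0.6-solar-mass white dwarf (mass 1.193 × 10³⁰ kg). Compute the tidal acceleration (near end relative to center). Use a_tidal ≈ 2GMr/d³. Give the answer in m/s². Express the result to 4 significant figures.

The tidal stretch is the gradient of GM/d² times the body's extent r, hence the 1/d³ dependence.
a_tidal = 2GMr/d³
        = 2 × (6.674 × 10⁻¹¹) × (1.193 × 10³⁰) × (959.0) / (1.075 × 10⁸)³
        = 1.229 × 10⁻¹ m/s²

1.229 × 10⁻¹ m/s²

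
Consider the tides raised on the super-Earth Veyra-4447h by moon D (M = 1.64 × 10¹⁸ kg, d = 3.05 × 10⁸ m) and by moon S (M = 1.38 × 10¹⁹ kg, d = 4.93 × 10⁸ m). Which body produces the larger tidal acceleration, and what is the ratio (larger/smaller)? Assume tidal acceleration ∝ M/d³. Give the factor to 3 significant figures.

Moon S, by a factor of ≈ 1.99

The tide-raising term goes as M/d³ (the gradient of a 1/d² field).
Moon D: (1.64 × 10¹⁸) / (3.05 × 10⁸)³ = 5.780 × 10⁻⁸
Moon S: (1.38 × 10¹⁹) / (4.93 × 10⁸)³ = 1.152 × 10⁻⁷
Ratio (larger/smaller) = 1.99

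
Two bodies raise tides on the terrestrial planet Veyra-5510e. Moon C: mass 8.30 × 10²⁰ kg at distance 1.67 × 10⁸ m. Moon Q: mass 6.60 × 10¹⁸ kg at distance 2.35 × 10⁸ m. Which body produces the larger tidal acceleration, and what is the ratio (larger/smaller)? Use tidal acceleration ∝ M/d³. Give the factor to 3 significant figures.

Moon C, by a factor of ≈ 350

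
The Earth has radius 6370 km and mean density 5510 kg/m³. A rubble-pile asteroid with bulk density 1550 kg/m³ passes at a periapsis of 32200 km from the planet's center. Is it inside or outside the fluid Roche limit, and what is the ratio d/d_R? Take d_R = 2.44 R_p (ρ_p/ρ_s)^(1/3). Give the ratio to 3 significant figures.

outside; d/d_R ≈ 1.36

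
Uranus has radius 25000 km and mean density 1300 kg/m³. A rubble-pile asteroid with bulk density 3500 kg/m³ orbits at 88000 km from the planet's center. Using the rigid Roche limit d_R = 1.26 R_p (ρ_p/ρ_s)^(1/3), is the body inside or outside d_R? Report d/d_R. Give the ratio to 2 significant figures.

outside; d/d_R ≈ 3.9

d_R = 1.26 × (25000 km) × (1300/3500)^(1/3) = 22640 km
d/d_R = (88000) / (22640) = 3.9
Since d/d_R > 1, the body is outside the Roche limit.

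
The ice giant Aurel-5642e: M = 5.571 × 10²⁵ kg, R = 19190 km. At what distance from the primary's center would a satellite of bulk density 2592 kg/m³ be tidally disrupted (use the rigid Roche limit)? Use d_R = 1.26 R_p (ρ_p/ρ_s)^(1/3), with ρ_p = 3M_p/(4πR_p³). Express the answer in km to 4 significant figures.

ρ_p = 3M_p/(4πR_p³) = 3 × (5.571 × 10²⁵) / (4π × (1.919 × 10⁷ m)³) = 1882 kg/m³
d_R = 1.26 × 19190 km × (1882/2592)^(1/3)
    = 21730 km

21730 km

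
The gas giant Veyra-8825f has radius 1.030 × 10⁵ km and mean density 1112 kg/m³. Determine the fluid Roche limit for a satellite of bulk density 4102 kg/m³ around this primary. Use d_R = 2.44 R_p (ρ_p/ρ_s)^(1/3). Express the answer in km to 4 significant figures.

1.627 × 10⁵ km

d_R = 2.44 × 1.030 × 10⁵ km × (1112/4102)^(1/3)
    = 1.627 × 10⁵ km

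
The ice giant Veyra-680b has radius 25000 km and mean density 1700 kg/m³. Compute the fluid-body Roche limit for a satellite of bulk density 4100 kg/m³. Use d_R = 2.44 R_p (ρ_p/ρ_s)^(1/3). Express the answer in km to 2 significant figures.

45000 km

d_R = 2.44 × 25000 km × (1700/4100)^(1/3)
    = 45000 km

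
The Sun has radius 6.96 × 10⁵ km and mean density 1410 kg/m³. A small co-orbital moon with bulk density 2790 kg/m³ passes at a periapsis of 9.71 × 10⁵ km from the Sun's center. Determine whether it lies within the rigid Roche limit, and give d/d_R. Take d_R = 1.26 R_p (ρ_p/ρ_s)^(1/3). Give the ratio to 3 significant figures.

outside; d/d_R ≈ 1.39

d_R = 1.26 × (6.96 × 10⁵ km) × (1410/2790)^(1/3) = 6.985 × 10⁵ km
d/d_R = (9.71 × 10⁵) / (6.985 × 10⁵) = 1.39
Since d/d_R > 1, the body is outside the Roche limit.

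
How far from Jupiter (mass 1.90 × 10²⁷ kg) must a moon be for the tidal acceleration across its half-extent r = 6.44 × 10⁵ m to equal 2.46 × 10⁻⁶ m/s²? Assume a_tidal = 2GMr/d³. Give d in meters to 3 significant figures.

2GMr/d³ = a_tidal  ⇒  d = (2GMr / a_tidal)^(1/3)
d = (2 × 6.674×10⁻¹¹ × (1.90 × 10²⁷) × (6.44 × 10⁵) / (2.46 × 10⁻⁶))^(1/3)
  = 4.05 × 10⁹ m

4.05 × 10⁹ m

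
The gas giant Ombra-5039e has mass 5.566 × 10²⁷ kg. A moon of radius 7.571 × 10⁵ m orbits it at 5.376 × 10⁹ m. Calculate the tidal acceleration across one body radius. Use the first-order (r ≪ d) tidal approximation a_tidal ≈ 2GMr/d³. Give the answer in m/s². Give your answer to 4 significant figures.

Differencing GM/(d−r)² and GM/d² to first order in r/d gives 2GMr/d³.
Δa = 2GMr/d³
   = 2 × (6.674 × 10⁻¹¹) × (5.566 × 10²⁷) × (7.571 × 10⁵) / (5.376 × 10⁹)³
   = 3.620 × 10⁻⁶ m/s²

3.620 × 10⁻⁶ m/s²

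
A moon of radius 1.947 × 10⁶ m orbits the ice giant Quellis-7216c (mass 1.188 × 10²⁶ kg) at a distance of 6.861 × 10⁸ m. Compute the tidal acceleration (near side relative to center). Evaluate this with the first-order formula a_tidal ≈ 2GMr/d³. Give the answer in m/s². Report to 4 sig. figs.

9.560 × 10⁻⁵ m/s²

a_tidal = 2GMr/d³
        = 2 × (6.674 × 10⁻¹¹) × (1.188 × 10²⁶) × (1.947 × 10⁶) / (6.861 × 10⁸)³
        = 9.560 × 10⁻⁵ m/s²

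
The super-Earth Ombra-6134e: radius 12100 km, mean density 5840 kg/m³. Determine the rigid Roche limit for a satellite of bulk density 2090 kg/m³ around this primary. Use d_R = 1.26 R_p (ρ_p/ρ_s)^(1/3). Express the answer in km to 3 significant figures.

d_R = 1.26 × 12100 km × (5840/2090)^(1/3)
    = 21500 km

21500 km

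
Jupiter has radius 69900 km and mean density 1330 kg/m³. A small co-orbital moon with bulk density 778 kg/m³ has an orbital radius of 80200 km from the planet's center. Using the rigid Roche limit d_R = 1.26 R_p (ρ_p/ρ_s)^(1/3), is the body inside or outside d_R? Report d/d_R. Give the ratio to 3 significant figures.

inside; d/d_R ≈ 0.762

d_R = 1.26 × (69900 km) × (1330/778)^(1/3) = 1.053 × 10⁵ km
d/d_R = (80200) / (1.053 × 10⁵) = 0.762
Since d/d_R < 1, the body is inside the Roche limit.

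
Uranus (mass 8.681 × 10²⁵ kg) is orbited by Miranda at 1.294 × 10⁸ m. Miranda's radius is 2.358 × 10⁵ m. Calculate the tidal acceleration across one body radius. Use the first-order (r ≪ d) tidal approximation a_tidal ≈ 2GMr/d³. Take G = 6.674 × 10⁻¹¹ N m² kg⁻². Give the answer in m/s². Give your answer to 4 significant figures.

1.261 × 10⁻³ m/s²

Δg = 2GMr/d³
   = 2 × (6.674 × 10⁻¹¹) × (8.681 × 10²⁵) × (2.358 × 10⁵) / (1.294 × 10⁸)³
   = 1.261 × 10⁻³ m/s²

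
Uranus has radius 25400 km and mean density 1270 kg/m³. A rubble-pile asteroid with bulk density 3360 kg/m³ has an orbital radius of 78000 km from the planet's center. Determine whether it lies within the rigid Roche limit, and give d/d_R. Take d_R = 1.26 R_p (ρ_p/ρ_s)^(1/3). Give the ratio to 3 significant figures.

outside; d/d_R ≈ 3.37

d_R = 1.26 × (25400 km) × (1270/3360)^(1/3) = 23140 km
d/d_R = (78000) / (23140) = 3.37
Since d/d_R > 1, the body is outside the Roche limit.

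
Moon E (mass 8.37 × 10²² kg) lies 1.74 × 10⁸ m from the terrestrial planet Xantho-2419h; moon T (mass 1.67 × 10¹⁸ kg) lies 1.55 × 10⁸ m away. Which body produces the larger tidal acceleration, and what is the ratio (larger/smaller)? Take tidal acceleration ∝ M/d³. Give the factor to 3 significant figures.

Moon E, by a factor of ≈ 35400

Tidal stretch scales as M/d³; compute that for each body.
Moon E: (8.37 × 10²²) / (1.74 × 10⁸)³ = 1.589 × 10⁻²
Moon T: (1.67 × 10¹⁸) / (1.55 × 10⁸)³ = 4.485 × 10⁻⁷
Ratio (larger/smaller) = 35400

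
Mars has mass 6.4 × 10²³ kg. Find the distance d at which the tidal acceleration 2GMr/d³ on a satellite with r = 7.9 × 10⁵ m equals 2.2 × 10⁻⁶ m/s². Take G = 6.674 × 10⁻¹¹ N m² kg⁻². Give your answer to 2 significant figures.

2GMr/d³ = a_tidal  ⇒  d = (2GMr / a_tidal)^(1/3)
d = (2 × 6.674×10⁻¹¹ × (6.4 × 10²³) × (7.9 × 10⁵) / (2.2 × 10⁻⁶))^(1/3)
  = 3.1 × 10⁸ m

3.1 × 10⁸ m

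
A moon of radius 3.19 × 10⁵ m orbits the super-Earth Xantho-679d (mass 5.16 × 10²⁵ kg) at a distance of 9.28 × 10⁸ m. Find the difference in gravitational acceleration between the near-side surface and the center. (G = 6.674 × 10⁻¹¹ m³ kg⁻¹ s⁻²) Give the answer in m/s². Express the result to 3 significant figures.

Since r ≪ d, expand the inverse-square field across one radius to get the leading 2GMr/d³ term.
Δa = 2GMr/d³
   = 2 × (6.674 × 10⁻¹¹) × (5.16 × 10²⁵) × (3.19 × 10⁵) / (9.28 × 10⁸)³
   = 2.75 × 10⁻⁶ m/s²

2.75 × 10⁻⁶ m/s²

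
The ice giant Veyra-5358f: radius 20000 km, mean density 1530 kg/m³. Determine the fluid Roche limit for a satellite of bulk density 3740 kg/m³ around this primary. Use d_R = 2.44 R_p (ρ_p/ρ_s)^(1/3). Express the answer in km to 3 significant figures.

36200 km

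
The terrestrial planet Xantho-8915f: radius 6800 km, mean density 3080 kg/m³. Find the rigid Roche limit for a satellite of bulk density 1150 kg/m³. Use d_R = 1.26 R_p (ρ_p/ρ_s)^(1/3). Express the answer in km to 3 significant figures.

11900 km

d_R = 1.26 × 6800 km × (3080/1150)^(1/3)
    = 11900 km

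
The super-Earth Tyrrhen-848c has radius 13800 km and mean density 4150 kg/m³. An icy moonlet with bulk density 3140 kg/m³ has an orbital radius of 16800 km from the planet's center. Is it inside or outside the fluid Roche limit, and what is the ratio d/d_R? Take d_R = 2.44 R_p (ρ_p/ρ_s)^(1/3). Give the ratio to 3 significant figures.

d_R = 2.44 × (13800 km) × (4150/3140)^(1/3) = 36950 km
d/d_R = (16800) / (36950) = 0.455
Since d/d_R < 1, the body is inside the Roche limit.

inside; d/d_R ≈ 0.455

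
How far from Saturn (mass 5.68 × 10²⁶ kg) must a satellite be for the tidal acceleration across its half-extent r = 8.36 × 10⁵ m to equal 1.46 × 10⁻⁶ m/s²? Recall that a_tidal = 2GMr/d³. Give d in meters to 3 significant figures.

3.51 × 10⁹ m

2GMr/d³ = a_tidal  ⇒  d = (2GMr / a_tidal)^(1/3)
d = (2 × 6.674×10⁻¹¹ × (5.68 × 10²⁶) × (8.36 × 10⁵) / (1.46 × 10⁻⁶))^(1/3)
  = 3.51 × 10⁹ m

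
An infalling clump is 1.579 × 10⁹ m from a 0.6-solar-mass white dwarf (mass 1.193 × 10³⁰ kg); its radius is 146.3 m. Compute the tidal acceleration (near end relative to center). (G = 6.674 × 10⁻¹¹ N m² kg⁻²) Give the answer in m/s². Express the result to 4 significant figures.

a_tidal = 2GMr/d³
        = 2 × (6.674 × 10⁻¹¹) × (1.193 × 10³⁰) × (146.3) / (1.579 × 10⁹)³
        = 5.918 × 10⁻⁶ m/s²

5.918 × 10⁻⁶ m/s²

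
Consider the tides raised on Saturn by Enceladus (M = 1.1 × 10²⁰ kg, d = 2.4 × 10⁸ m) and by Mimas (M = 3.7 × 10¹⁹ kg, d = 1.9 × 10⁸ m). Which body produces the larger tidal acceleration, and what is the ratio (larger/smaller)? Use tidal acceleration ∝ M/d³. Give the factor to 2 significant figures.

Enceladus, by a factor of ≈ 1.5

Tidal stretch scales as M/d³; compute that for each body.
Enceladus: (1.1 × 10²⁰) / (2.4 × 10⁸)³ = 7.957 × 10⁻⁶
Mimas: (3.7 × 10¹⁹) / (1.9 × 10⁸)³ = 5.394 × 10⁻⁶
Ratio (larger/smaller) = 1.5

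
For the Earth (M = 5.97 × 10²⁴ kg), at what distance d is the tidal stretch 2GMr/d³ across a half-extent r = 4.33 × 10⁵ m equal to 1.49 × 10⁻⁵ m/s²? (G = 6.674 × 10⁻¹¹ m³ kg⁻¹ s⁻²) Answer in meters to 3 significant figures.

2GMr/d³ = a_tidal  ⇒  d = (2GMr / a_tidal)^(1/3)
d = (2 × 6.674×10⁻¹¹ × (5.97 × 10²⁴) × (4.33 × 10⁵) / (1.49 × 10⁻⁵))^(1/3)
  = 2.85 × 10⁸ m

2.85 × 10⁸ m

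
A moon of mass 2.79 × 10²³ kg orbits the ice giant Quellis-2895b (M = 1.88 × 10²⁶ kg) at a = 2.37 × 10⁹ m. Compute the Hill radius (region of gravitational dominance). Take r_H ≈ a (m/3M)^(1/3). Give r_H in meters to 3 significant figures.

1.87 × 10⁸ m

r_H ≈ a (m/3M)^(1/3)
    = (2.37 × 10⁹) × (2.79 × 10²³ / (3 × 1.88 × 10²⁶))^(1/3)
    = 1.87 × 10⁸ m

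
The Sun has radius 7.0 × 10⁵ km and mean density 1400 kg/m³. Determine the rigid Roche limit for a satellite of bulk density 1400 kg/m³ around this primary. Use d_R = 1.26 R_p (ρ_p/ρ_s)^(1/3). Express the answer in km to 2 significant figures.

8.8 × 10⁵ km

d_R = 1.26 × 7.0 × 10⁵ km × (1400/1400)^(1/3)
    = 8.8 × 10⁵ km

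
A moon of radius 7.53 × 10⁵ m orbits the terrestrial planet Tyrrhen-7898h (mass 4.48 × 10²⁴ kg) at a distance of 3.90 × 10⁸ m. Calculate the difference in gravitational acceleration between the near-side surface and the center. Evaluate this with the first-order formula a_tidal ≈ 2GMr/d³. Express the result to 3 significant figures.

Δa = 2GMr/d³
   = 2 × (6.674 × 10⁻¹¹) × (4.48 × 10²⁴) × (7.53 × 10⁵) / (3.90 × 10⁸)³
   = 7.59 × 10⁻⁶ m/s²

7.59 × 10⁻⁶ m/s²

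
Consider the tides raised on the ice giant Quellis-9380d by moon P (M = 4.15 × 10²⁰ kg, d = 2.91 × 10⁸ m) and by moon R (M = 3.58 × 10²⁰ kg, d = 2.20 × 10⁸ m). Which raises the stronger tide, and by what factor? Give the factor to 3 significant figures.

Moon R, by a factor of ≈ 2.00

Compare M/d³ for the two perturbers:
Moon P: (4.15 × 10²⁰) / (2.91 × 10⁸)³ = 1.684 × 10⁻⁵
Moon R: (3.58 × 10²⁰) / (2.20 × 10⁸)³ = 3.362 × 10⁻⁵
Ratio (larger/smaller) = 2.00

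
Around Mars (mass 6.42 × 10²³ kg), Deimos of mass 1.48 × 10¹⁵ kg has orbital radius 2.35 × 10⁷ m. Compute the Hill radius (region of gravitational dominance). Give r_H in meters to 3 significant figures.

2.15 × 10⁴ m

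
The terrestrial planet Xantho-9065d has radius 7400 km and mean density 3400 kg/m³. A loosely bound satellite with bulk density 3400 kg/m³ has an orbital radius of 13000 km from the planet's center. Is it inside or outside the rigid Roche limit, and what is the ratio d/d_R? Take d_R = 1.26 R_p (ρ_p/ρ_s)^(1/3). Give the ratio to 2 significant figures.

outside; d/d_R ≈ 1.4

d_R = 1.26 × (7400 km) × (3400/3400)^(1/3) = 9324 km
d/d_R = (13000) / (9324) = 1.4
Since d/d_R > 1, the body is outside the Roche limit.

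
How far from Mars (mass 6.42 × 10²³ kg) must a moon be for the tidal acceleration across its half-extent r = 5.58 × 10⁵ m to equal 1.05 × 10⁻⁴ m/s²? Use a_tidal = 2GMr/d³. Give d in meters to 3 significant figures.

2GMr/d³ = a_tidal  ⇒  d = (2GMr / a_tidal)^(1/3)
d = (2 × 6.674×10⁻¹¹ × (6.42 × 10²³) × (5.58 × 10⁵) / (1.05 × 10⁻⁴))^(1/3)
  = 7.69 × 10⁷ m

7.69 × 10⁷ m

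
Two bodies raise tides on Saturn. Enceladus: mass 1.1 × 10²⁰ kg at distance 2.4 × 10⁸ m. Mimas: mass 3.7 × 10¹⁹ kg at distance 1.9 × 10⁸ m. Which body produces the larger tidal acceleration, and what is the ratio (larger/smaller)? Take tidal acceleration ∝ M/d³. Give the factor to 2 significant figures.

Enceladus, by a factor of ≈ 1.5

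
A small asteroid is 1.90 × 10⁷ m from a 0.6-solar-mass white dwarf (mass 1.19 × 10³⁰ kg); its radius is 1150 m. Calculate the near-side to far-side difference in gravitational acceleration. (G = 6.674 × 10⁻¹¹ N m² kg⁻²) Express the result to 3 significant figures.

5.33 × 10¹ m/s²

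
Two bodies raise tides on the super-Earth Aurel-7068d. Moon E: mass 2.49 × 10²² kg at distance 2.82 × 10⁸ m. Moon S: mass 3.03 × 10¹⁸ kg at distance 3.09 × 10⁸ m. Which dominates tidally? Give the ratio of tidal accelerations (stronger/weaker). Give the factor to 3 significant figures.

Compare M/d³ for the two perturbers:
Moon E: (2.49 × 10²²) / (2.82 × 10⁸)³ = 1.110 × 10⁻³
Moon S: (3.03 × 10¹⁸) / (3.09 × 10⁸)³ = 1.027 × 10⁻⁷
Ratio (larger/smaller) = 10800

Moon E, by a factor of ≈ 10800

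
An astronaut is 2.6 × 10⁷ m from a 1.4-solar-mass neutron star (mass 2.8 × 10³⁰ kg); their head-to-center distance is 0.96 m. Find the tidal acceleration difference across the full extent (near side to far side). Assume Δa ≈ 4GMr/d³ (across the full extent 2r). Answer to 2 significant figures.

4.1 × 10⁻² m/s²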